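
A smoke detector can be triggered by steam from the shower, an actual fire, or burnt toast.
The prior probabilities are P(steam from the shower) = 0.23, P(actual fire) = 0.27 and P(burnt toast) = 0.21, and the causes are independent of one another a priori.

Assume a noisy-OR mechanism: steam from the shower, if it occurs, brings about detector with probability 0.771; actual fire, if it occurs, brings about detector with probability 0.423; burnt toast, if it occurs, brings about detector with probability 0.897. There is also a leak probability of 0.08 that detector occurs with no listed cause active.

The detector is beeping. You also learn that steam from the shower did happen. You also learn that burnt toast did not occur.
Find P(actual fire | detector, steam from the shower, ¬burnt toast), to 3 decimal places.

P(actual fire | detector, steam from the shower, ¬burnt toast) ≈ 0.292

Under noisy-OR, P(detector | causes) = 1 − (1−0.08)·∏(1−qᵢ) over the active causes.
Numerator (weight on configurations with actual fire): 0.878438*0.27 = 0.237178
Denominator P(detector | steam from the shower, ¬burnt toast): 0.78932*0.73 + 0.878438*0.27 = 0.813382
Posterior = 0.237178 / 0.813382 ≈ 0.292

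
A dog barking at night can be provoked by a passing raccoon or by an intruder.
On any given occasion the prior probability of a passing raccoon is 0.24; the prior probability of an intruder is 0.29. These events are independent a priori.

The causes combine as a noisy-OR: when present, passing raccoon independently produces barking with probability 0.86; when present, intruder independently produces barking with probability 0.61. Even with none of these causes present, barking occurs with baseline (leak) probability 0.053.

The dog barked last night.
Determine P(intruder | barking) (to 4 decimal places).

P(intruder | barking) ≈ 0.5375

Under noisy-OR, P(barking | causes) = 1 − (1−0.053)·∏(1−qᵢ) over the active causes.
P(barking) = 0.053·0.76·0.71 + 0.63067·0.76·0.29 + 0.86742·0.24·0.71 + 0.948294·0.24·0.29 = 0.028599 + 0.139000 + 0.147808 + 0.066001 = 0.381408
The intruder-present share is 0.139000 + 0.066001 = 0.205001.
P(intruder | barking) = 0.205001 / 0.381408 ≈ 0.5375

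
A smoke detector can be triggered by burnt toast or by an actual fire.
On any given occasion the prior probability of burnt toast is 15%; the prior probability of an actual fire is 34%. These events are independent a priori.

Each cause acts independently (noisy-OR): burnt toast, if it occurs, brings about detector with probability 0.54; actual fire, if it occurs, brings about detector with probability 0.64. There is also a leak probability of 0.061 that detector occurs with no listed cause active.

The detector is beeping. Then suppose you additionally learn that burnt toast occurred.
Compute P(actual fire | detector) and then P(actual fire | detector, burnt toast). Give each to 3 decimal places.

Under noisy-OR, P(detector | causes) = 1 − (1−0.061)·∏(1−qᵢ) over the active causes.
Weight on actual fire=true, given the evidence: 0.191306 + 0.043070 = 0.234376
The normalizing constant is 0.061·0.85·0.66 + 0.66196·0.85·0.34 + 0.56806·0.15·0.66 + 0.844502·0.15·0.34 = 0.324835
Posterior = 0.234376 / 0.324835 ≈ 0.722

Now condition on the additional information:
Sum P(detector|·) weighted by the priors over both values of actual fire:
  P(detector | burnt toast) = 0.56806·0.66 + 0.844502·0.34
        = 0.374920 + 0.287131 = 0.662051
The terms with actual fire present sum to 0.287131, so
  P(actual fire | detector, burnt toast) = 0.287131 / 0.662051 ≈ 0.434

P(actual fire | detector) ≈ 0.722; P(actual fire | detector, burnt toast) ≈ 0.434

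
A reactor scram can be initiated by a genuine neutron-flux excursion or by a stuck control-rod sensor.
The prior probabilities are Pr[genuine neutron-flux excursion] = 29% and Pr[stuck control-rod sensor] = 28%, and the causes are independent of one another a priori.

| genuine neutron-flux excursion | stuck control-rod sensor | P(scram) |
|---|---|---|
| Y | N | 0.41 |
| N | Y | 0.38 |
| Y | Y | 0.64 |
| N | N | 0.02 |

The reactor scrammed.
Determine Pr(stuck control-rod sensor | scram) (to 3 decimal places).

P(scram) = 0.02*0.71*0.72 + 0.38*0.71*0.28 + 0.41*0.29*0.72 + 0.64*0.29*0.28 = 0.010224 + 0.075544 + 0.085608 + 0.051968 = 0.223344
The stuck control-rod sensor-present share is 0.075544 + 0.051968 = 0.127512.
Hence the posterior is 0.127512/0.223344 ≈ 0.571.

Pr(stuck control-rod sensor | scram) ≈ 0.571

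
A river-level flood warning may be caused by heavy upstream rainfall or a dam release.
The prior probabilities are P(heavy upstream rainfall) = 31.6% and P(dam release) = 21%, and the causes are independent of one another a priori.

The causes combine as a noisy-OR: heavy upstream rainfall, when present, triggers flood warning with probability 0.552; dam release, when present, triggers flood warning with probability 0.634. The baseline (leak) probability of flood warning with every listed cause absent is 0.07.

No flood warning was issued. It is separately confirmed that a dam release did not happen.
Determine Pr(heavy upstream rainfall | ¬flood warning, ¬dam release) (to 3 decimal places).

Under noisy-OR, P(flood warning | causes) = 1 − (1−0.07)·∏(1−qᵢ) over the active causes.
For the numerator, keep only heavy upstream rainfall=true terms: 0.41664×0.316 = 0.131658
Denominator P(¬flood warning | ¬dam release): 0.93×0.684 + 0.41664×0.316 = 0.767778
P(heavy upstream rainfall | ¬flood warning, ¬dam release) = 0.131658/0.767778 ≈ 0.171

Pr(heavy upstream rainfall | ¬flood warning, ¬dam release) ≈ 0.171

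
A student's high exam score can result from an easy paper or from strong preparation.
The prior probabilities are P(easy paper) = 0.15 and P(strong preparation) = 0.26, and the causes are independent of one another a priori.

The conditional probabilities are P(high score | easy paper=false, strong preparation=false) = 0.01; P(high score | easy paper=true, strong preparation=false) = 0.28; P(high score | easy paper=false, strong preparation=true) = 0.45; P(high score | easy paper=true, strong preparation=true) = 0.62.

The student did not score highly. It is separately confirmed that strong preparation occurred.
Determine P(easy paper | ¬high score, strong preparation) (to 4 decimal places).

Weight on easy paper=true, given the evidence: 0.38×0.15 = 0.057000
The normalizing constant is 0.55×0.85 + 0.38×0.15 = 0.524500
P(easy paper | ¬high score, strong preparation) = 0.057000/0.524500 ≈ 0.1087

P(easy paper | ¬high score, strong preparation) ≈ 0.1087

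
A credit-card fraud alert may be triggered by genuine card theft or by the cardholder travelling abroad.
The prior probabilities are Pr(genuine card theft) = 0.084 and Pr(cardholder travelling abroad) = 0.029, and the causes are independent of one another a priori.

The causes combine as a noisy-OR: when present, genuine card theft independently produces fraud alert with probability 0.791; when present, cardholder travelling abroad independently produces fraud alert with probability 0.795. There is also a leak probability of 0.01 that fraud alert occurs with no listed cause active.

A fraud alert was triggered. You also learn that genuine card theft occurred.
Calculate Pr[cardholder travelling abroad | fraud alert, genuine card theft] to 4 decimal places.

Under noisy-OR, P(fraud alert | causes) = 1 − (1−0.01)·∏(1−qᵢ) over the active causes.
Sum P(fraud alert|·) weighted by the priors over both values of cardholder travelling abroad:
  P(fraud alert | genuine card theft) = 0.79309·0.971 + 0.957583·0.029
        = 0.770090 + 0.027770 = 0.797860
Configurations with cardholder travelling abroad contribute 0.027770, so
  P(cardholder travelling abroad | fraud alert, genuine card theft) = 0.027770 / 0.797860 ≈ 0.0348

Pr[cardholder travelling abroad | fraud alert, genuine card theft] ≈ 0.0348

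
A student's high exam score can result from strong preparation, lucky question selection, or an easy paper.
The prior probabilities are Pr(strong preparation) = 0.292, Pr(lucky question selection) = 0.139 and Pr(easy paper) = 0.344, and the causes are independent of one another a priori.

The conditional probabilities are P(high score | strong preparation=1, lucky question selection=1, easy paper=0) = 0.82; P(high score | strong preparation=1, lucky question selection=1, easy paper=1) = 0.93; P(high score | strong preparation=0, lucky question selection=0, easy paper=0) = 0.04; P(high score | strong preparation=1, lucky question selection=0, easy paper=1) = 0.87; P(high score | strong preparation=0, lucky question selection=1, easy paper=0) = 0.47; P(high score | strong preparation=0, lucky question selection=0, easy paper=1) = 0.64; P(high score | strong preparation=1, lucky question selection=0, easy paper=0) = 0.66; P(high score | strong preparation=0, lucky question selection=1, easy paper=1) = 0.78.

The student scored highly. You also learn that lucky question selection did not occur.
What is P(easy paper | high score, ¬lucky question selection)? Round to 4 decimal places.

P(easy paper | high score, ¬lucky question selection) ≈ 0.6265

Enumerate the 4 (strong preparation, easy paper) configurations and weight by the priors:
  P(high score | ¬lucky question selection) = 0.04·0.708·0.656 + 0.64·0.708·0.344 + 0.66·0.292·0.656 + 0.87·0.292·0.344
        = 0.018578 + 0.155873 + 0.126424 + 0.087390 = 0.388265
Configurations with easy paper contribute 0.243263, so
  P(easy paper | high score, ¬lucky question selection) = 0.243263 / 0.388265 ≈ 0.6265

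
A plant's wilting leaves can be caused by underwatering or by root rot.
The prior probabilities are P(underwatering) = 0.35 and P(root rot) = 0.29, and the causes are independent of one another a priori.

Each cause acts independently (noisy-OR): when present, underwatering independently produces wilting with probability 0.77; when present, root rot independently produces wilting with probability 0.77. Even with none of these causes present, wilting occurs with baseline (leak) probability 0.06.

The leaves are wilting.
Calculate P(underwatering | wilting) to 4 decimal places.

Under noisy-OR, P(wilting | causes) = 1 − (1−0.06)·∏(1−qᵢ) over the active causes.
Weight on underwatering=true, given the evidence: 0.194774 + 0.096453 = 0.291227
The normalizing constant is 0.06*0.65*0.71 + 0.7838*0.65*0.29 + 0.7838*0.35*0.71 + 0.950274*0.35*0.29 = 0.466663
Posterior = 0.291227 / 0.466663 ≈ 0.6241

P(underwatering | wilting) ≈ 0.6241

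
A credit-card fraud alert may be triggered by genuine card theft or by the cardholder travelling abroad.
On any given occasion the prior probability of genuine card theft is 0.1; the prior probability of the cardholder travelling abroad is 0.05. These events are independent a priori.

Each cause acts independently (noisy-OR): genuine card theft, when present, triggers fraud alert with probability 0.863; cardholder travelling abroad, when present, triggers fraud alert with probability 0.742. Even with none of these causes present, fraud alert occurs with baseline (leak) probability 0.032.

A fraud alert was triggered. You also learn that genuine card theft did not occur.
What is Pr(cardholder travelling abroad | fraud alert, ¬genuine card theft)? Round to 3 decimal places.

Pr(cardholder travelling abroad | fraud alert, ¬genuine card theft) ≈ 0.552

Under noisy-OR, P(fraud alert | causes) = 1 − (1−0.032)·∏(1−qᵢ) over the active causes.
For the numerator, keep only cardholder travelling abroad=true terms: 0.750256*0.05 = 0.037513
The normalizing constant is 0.032*0.95 + 0.750256*0.05 = 0.067913
P(cardholder travelling abroad | fraud alert, ¬genuine card theft) = 0.037513/0.067913 ≈ 0.552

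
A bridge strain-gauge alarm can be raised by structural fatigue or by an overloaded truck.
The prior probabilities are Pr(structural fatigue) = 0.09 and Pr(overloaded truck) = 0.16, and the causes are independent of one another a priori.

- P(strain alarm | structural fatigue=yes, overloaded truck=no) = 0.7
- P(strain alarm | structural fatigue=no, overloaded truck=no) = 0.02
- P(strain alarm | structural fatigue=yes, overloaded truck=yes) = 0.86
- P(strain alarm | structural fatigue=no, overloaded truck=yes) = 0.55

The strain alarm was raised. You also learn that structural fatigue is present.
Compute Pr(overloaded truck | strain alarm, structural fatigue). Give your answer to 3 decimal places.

Pr(overloaded truck | strain alarm, structural fatigue) ≈ 0.190

By total probability over both values of overloaded truck:
  P(strain alarm | structural fatigue) = 0.7*0.84 + 0.86*0.16
        = 0.588000 + 0.137600 = 0.725600
Keeping only the overloaded truck-present terms gives 0.137600, so
  P(overloaded truck | strain alarm, structural fatigue) = 0.137600 / 0.725600 ≈ 0.190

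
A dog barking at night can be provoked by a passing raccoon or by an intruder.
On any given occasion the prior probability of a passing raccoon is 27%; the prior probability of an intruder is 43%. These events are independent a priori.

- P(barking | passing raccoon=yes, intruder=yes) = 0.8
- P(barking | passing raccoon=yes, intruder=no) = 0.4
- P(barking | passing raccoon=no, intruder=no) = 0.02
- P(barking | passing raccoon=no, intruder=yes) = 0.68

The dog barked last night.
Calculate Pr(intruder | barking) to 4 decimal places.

For the numerator, keep only intruder=true terms: 0.213452 + 0.092880 = 0.306332
Denominator P(barking): 0.02*0.73*0.57 + 0.68*0.73*0.43 + 0.4*0.27*0.57 + 0.8*0.27*0.43 = 0.376214
P(intruder | barking) = 0.306332/0.376214 ≈ 0.8142

Pr(intruder | barking) ≈ 0.8142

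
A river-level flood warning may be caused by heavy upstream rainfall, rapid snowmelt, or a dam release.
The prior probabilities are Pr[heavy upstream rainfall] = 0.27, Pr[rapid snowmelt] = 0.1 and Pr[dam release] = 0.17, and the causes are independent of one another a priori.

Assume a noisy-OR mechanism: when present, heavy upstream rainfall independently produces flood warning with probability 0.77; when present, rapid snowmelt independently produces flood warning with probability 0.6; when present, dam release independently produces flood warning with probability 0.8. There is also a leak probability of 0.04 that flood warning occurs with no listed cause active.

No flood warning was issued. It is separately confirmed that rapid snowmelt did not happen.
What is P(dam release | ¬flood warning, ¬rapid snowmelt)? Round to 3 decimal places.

Under noisy-OR, P(flood warning | causes) = 1 − (1−0.04)·∏(1−qᵢ) over the active causes.
P(¬flood warning | ¬rapid snowmelt) = 0.96*0.73*0.83 + 0.192*0.73*0.17 + 0.2208*0.27*0.83 + 0.04416*0.27*0.17 = 0.581664 + 0.023827 + 0.049481 + 0.002027 = 0.656999
Restricting to configurations with dam release present: 0.023827 + 0.002027 = 0.025854.
So P(dam release | ¬flood warning, ¬rapid snowmelt) = 0.025854/0.656999 ≈ 0.039.

P(dam release | ¬flood warning, ¬rapid snowmelt) ≈ 0.039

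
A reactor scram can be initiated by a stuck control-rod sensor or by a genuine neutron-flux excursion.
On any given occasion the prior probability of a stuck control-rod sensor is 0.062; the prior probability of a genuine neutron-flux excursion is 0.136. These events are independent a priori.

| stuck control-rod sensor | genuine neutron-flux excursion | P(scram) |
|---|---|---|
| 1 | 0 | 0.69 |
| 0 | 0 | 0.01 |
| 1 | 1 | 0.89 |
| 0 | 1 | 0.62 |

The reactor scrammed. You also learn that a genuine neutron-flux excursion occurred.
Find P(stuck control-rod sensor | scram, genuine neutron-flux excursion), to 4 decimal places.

P(stuck control-rod sensor | scram, genuine neutron-flux excursion) ≈ 0.0867

Numerator (weight on configurations with stuck control-rod sensor): 0.89*0.062 = 0.055180
The normalizing constant is 0.62*0.938 + 0.89*0.062 = 0.636740
Posterior = 0.055180 / 0.636740 ≈ 0.0867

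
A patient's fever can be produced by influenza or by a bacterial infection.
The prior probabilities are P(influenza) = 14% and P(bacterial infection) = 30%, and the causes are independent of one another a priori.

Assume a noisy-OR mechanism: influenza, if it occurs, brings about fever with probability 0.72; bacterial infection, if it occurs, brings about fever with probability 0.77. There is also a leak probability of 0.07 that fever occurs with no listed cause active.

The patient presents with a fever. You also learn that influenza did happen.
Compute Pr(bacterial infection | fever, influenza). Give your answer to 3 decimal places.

Under noisy-OR, P(fever | causes) = 1 − (1−0.07)·∏(1−qᵢ) over the active causes.
P(fever | influenza) = 0.7396·0.7 + 0.940108·0.3 = 0.517720 + 0.282032 = 0.799752
The bacterial infection-present share is 0.940108·0.3 = 0.282032.
Hence the posterior is 0.282032/0.799752 ≈ 0.353.

Pr(bacterial infection | fever, influenza) ≈ 0.353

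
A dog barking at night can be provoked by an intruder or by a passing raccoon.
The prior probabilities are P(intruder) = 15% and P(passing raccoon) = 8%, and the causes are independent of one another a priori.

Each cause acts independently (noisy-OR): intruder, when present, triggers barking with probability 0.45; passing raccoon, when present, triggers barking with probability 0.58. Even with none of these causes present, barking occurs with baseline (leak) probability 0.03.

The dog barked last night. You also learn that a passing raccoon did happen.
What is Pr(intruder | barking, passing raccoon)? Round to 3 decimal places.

Pr(intruder | barking, passing raccoon) ≈ 0.188

Under noisy-OR, P(barking | causes) = 1 − (1−0.03)·∏(1−qᵢ) over the active causes.
Sum P(barking|·) weighted by the priors over both values of intruder:
  P(barking | passing raccoon) = 0.5926*0.85 + 0.77593*0.15
        = 0.503710 + 0.116389 = 0.620099
The terms with intruder present sum to 0.116389, so
  P(intruder | barking, passing raccoon) = 0.116389 / 0.620099 ≈ 0.188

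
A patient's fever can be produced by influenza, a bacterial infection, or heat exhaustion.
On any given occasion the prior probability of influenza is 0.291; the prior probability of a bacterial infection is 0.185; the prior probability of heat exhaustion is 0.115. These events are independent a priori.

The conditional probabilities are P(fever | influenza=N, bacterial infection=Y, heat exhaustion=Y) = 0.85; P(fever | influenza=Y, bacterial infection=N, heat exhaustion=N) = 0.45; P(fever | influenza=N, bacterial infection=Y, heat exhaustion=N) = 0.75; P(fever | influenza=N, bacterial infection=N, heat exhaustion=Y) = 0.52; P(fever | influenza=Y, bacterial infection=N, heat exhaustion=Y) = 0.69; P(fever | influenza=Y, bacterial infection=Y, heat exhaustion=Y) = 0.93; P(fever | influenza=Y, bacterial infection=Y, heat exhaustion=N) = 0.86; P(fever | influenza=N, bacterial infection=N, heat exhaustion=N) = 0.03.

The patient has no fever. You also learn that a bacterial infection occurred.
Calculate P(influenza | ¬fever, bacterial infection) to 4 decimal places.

P(influenza | ¬fever, bacterial infection) ≈ 0.1851

For the numerator, keep only influenza=true terms: 0.036055 + 0.002343 = 0.038398
The normalizing constant is 0.25*0.709*0.885 + 0.15*0.709*0.115 + 0.14*0.291*0.885 + 0.07*0.291*0.115 = 0.207494
P(influenza | ¬fever, bacterial infection) = 0.038398/0.207494 ≈ 0.1851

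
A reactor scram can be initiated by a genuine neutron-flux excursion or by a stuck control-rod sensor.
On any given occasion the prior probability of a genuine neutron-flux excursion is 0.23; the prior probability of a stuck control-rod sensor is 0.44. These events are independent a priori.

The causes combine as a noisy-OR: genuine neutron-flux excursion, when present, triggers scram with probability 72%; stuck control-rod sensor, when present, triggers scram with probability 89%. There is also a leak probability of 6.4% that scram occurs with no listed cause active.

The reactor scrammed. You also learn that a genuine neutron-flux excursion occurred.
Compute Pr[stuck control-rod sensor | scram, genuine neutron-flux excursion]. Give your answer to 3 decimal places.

Pr[stuck control-rod sensor | scram, genuine neutron-flux excursion] ≈ 0.508

Under noisy-OR, P(scram | causes) = 1 − (1−0.064)·∏(1−qᵢ) over the active causes.
P(scram | genuine neutron-flux excursion) = 0.73792×0.56 + 0.971171×0.44 = 0.413235 + 0.427315 = 0.840550
Restricting to configurations with stuck control-rod sensor present: 0.971171×0.44 = 0.427315.
So P(stuck control-rod sensor | scram, genuine neutron-flux excursion) = 0.427315/0.840550 ≈ 0.508.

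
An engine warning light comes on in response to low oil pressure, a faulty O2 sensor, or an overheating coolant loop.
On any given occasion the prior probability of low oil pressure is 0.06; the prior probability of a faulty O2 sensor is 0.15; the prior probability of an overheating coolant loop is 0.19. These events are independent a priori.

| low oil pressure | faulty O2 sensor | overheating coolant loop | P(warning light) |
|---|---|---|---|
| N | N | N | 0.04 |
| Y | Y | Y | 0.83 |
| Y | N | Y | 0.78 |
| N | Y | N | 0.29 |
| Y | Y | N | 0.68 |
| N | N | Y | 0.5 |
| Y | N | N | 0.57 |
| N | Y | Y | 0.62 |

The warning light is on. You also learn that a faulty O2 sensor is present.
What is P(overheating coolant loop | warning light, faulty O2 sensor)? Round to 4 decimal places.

For the numerator, keep only overheating coolant loop=true terms: 0.110732 + 0.009462 = 0.120194
Normalizer over all consistent configurations: 0.29*0.94*0.81 + 0.62*0.94*0.19 + 0.68*0.06*0.81 + 0.83*0.06*0.19 = 0.374048
Posterior = 0.120194 / 0.374048 ≈ 0.3213

P(overheating coolant loop | warning light, faulty O2 sensor) ≈ 0.3213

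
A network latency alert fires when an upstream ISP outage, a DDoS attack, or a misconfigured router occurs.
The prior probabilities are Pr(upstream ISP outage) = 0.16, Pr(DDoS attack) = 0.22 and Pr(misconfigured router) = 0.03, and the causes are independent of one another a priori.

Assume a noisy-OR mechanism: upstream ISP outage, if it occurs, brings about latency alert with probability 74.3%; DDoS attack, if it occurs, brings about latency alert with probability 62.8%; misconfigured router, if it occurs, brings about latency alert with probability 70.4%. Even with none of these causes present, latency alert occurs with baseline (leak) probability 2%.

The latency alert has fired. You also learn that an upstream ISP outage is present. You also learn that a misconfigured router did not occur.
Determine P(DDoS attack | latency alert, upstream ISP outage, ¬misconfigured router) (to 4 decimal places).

P(DDoS attack | latency alert, upstream ISP outage, ¬misconfigured router) ≈ 0.2547

Under noisy-OR, P(latency alert | causes) = 1 − (1−0.02)·∏(1−qᵢ) over the active causes.
By total probability over both values of DDoS attack:
  P(latency alert | upstream ISP outage, ¬misconfigured router) = 0.74814*0.78 + 0.906308*0.22
        = 0.583549 + 0.199388 = 0.782937
Configurations with DDoS attack contribute 0.199388, so
  P(DDoS attack | latency alert, upstream ISP outage, ¬misconfigured router) = 0.199388 / 0.782937 ≈ 0.2547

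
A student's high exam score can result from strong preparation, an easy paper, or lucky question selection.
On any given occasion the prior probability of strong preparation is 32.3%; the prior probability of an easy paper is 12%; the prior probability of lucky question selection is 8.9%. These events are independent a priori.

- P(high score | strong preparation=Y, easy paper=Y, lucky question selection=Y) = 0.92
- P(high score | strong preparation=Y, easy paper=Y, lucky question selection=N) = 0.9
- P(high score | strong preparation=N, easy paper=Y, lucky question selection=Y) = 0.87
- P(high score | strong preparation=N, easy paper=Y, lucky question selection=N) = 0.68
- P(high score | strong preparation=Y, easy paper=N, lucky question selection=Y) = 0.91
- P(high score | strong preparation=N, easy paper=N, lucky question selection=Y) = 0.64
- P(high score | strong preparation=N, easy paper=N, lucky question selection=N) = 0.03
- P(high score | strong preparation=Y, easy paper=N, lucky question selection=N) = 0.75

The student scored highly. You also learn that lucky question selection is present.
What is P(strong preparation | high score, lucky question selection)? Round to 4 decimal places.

P(strong preparation | high score, lucky question selection) ≈ 0.3944

P(high score | lucky question selection) = 0.64·0.677·0.88 + 0.87·0.677·0.12 + 0.91·0.323·0.88 + 0.92·0.323·0.12 = 0.381286 + 0.070679 + 0.258658 + 0.035659 = 0.746282
The strong preparation-present share is 0.258658 + 0.035659 = 0.294317.
So P(strong preparation | high score, lucky question selection) = 0.294317/0.746282 ≈ 0.3944.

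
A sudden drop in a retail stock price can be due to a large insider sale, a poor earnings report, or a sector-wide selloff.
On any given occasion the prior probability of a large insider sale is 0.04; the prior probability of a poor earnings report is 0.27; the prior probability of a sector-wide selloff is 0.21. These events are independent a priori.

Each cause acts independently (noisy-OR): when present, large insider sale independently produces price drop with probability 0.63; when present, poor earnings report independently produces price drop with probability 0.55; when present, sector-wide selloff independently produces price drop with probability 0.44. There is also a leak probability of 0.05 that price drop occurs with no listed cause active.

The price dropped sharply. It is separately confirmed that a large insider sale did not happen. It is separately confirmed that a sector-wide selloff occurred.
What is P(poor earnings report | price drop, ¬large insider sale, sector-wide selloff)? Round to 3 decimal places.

Under noisy-OR, P(price drop | causes) = 1 − (1−0.05)·∏(1−qᵢ) over the active causes.
For the numerator, keep only poor earnings report=true terms: 0.7606·0.27 = 0.205362
Normalizer over all consistent configurations: 0.468·0.73 + 0.7606·0.27 = 0.547002
P(poor earnings report | price drop, ¬large insider sale, sector-wide selloff) = 0.205362/0.547002 ≈ 0.375

P(poor earnings report | price drop, ¬large insider sale, sector-wide selloff) ≈ 0.375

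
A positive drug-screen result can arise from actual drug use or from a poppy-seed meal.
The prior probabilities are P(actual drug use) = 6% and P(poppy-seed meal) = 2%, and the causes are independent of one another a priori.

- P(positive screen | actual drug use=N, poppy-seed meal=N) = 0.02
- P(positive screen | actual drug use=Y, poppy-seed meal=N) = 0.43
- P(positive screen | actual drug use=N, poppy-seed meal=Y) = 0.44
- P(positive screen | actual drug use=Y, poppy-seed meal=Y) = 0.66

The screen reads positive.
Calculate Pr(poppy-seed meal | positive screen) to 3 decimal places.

Pr(poppy-seed meal | positive screen) ≈ 0.172

P(positive screen) = 0.02×0.94×0.98 + 0.44×0.94×0.02 + 0.43×0.06×0.98 + 0.66×0.06×0.02 = 0.018424 + 0.008272 + 0.025284 + 0.000792 = 0.052772
Of this, 0.009064 comes from 0.008272 + 0.000792 (the poppy-seed meal=true cases).
P(poppy-seed meal | positive screen) = 0.009064 / 0.052772 ≈ 0.172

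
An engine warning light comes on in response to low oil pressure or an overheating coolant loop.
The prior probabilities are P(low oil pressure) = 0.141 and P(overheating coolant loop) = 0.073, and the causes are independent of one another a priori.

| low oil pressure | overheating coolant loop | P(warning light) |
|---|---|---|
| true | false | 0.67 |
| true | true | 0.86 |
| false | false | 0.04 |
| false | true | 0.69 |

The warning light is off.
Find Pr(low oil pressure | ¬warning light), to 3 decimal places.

Pr(low oil pressure | ¬warning light) ≈ 0.054

By total probability over the 4 (low oil pressure, overheating coolant loop) configurations:
  P(¬warning light) = 0.96*0.859*0.927 + 0.31*0.859*0.073 + 0.33*0.141*0.927 + 0.14*0.141*0.073
        = 0.764441 + 0.019439 + 0.043133 + 0.001441 = 0.828454
Configurations with low oil pressure contribute 0.044574, so
  P(low oil pressure | ¬warning light) = 0.044574 / 0.828454 ≈ 0.054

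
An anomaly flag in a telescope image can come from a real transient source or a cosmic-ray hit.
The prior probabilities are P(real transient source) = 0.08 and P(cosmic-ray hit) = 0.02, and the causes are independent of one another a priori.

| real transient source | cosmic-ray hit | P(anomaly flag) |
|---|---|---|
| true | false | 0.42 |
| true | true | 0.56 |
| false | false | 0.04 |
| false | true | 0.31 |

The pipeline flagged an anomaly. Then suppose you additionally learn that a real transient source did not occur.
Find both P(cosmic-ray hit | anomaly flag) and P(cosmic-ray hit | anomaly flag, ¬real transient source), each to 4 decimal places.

P(anomaly flag) = 0.04×0.92×0.98 + 0.31×0.92×0.02 + 0.42×0.08×0.98 + 0.56×0.08×0.02 = 0.036064 + 0.005704 + 0.032928 + 0.000896 = 0.075592
Restricting to configurations with cosmic-ray hit present: 0.005704 + 0.000896 = 0.006600.
So P(cosmic-ray hit | anomaly flag) = 0.006600/0.075592 ≈ 0.0873.

Now condition on the additional information:
Weight on cosmic-ray hit=true, given the evidence: 0.31*0.02 = 0.006200
Normalizer over all consistent configurations: 0.04*0.98 + 0.31*0.02 = 0.045400
P(cosmic-ray hit | anomaly flag, ¬real transient source) = 0.006200/0.045400 ≈ 0.1366

P(cosmic-ray hit | anomaly flag) ≈ 0.0873; P(cosmic-ray hit | anomaly flag, ¬real transient source) ≈ 0.1366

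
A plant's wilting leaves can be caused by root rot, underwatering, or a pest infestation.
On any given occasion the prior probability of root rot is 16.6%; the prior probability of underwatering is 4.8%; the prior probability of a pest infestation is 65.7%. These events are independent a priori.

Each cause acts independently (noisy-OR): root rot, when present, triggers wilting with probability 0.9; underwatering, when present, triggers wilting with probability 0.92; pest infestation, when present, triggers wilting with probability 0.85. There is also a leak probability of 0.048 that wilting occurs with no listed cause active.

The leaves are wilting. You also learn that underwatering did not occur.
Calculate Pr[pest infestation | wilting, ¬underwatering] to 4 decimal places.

Under noisy-OR, P(wilting | causes) = 1 − (1−0.048)·∏(1−qᵢ) over the active causes.
Weight on pest infestation=true, given the evidence: 0.469692 + 0.107505 = 0.577197
The normalizing constant is 0.048*0.834*0.343 + 0.8572*0.834*0.657 + 0.9048*0.166*0.343 + 0.98572*0.166*0.657 = 0.642446
P(pest infestation | wilting, ¬underwatering) = 0.577197/0.642446 ≈ 0.8984

Pr[pest infestation | wilting, ¬underwatering] ≈ 0.8984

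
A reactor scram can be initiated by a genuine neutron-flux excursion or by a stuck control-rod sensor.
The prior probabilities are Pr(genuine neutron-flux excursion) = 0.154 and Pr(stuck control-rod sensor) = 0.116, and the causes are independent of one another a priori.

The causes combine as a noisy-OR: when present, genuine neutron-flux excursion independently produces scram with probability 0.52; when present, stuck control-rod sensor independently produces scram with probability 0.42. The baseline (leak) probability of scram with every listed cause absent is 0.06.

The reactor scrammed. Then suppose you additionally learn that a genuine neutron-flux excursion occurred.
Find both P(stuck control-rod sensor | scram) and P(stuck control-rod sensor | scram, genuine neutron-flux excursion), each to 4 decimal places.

P(stuck control-rod sensor | scram) ≈ 0.3259; P(stuck control-rod sensor | scram, genuine neutron-flux excursion) ≈ 0.1500

Under noisy-OR, P(scram | causes) = 1 − (1−0.06)·∏(1−qᵢ) over the active causes.
By total probability over the 4 (genuine neutron-flux excursion, stuck control-rod sensor) configurations:
  P(scram) = 0.06·0.846·0.884 + 0.4548·0.846·0.116 + 0.5488·0.154·0.884 + 0.738304·0.154·0.116
        = 0.044872 + 0.044632 + 0.074711 + 0.013189 = 0.177404
Keeping only the stuck control-rod sensor-present terms gives 0.057821, so
  P(stuck control-rod sensor | scram) = 0.057821 / 0.177404 ≈ 0.3259

Now condition on the additional information:
Sum P(scram|·) weighted by the priors over both values of stuck control-rod sensor:
  P(scram | genuine neutron-flux excursion) = 0.5488·0.884 + 0.738304·0.116
        = 0.485139 + 0.085643 = 0.570782
The terms with stuck control-rod sensor present sum to 0.085643, so
  P(stuck control-rod sensor | scram, genuine neutron-flux excursion) = 0.085643 / 0.570782 ≈ 0.1500
— genuine neutron-flux excursion explains away the evidence for stuck control-rod sensor.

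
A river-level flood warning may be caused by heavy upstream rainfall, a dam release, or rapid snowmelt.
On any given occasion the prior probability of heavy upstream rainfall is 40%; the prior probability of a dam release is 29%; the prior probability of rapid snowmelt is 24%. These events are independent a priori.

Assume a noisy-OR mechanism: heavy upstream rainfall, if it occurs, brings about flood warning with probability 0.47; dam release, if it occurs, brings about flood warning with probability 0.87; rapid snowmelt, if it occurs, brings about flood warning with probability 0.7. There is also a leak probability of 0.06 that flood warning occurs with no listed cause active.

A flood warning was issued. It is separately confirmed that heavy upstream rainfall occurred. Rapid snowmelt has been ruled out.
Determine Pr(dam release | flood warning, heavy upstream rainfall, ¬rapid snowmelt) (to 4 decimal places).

Under noisy-OR, P(flood warning | causes) = 1 − (1−0.06)·∏(1−qᵢ) over the active causes.
By total probability over both values of dam release:
  P(flood warning | heavy upstream rainfall, ¬rapid snowmelt) = 0.5018×0.71 + 0.935234×0.29
        = 0.356278 + 0.271218 = 0.627496
Keeping only the dam release-present terms gives 0.271218, so
  P(dam release | flood warning, heavy upstream rainfall, ¬rapid snowmelt) = 0.271218 / 0.627496 ≈ 0.4322

Pr(dam release | flood warning, heavy upstream rainfall, ¬rapid snowmelt) ≈ 0.4322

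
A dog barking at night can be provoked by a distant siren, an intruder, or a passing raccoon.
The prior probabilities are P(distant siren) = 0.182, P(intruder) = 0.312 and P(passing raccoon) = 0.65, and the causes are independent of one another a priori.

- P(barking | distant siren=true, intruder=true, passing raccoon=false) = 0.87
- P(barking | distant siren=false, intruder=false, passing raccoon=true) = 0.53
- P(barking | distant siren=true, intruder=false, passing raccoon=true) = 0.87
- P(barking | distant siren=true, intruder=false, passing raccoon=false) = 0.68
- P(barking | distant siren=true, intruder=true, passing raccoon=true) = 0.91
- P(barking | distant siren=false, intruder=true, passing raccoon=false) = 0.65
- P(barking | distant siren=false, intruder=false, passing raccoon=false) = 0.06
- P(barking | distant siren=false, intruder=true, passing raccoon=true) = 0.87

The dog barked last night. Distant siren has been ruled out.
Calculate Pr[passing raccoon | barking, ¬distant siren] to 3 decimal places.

P(barking | ¬distant siren) = 0.06*0.688*0.35 + 0.53*0.688*0.65 + 0.65*0.312*0.35 + 0.87*0.312*0.65 = 0.014448 + 0.237016 + 0.070980 + 0.176436 = 0.498880
The passing raccoon-present share is 0.237016 + 0.176436 = 0.413452.
P(passing raccoon | barking, ¬distant siren) = 0.413452 / 0.498880 ≈ 0.829

Pr[passing raccoon | barking, ¬distant siren] ≈ 0.829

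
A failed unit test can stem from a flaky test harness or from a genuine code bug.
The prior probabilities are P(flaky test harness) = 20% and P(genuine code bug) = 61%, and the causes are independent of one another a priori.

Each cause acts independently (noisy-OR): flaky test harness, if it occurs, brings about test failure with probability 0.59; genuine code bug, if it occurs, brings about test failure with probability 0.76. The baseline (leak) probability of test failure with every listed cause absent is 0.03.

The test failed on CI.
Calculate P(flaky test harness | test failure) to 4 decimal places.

P(flaky test harness | test failure) ≈ 0.2908

Under noisy-OR, P(test failure | causes) = 1 − (1−0.03)·∏(1−qᵢ) over the active causes.
Sum P(test failure|·) weighted by the priors over the 4 (flaky test harness, genuine code bug) configurations:
  P(test failure) = 0.03×0.8×0.39 + 0.7672×0.8×0.61 + 0.6023×0.2×0.39 + 0.904552×0.2×0.61
        = 0.009360 + 0.374394 + 0.046979 + 0.110355 = 0.541088
Keeping only the flaky test harness-present terms gives 0.157334, so
  P(flaky test harness | test failure) = 0.157334 / 0.541088 ≈ 0.2908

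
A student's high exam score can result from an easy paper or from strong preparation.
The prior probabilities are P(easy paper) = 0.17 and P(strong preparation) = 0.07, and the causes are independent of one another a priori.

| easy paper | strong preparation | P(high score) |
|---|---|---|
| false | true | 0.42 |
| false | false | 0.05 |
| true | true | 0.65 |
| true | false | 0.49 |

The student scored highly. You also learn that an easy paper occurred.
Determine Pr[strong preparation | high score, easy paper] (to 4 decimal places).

For the numerator, keep only strong preparation=true terms: 0.65×0.07 = 0.045500
Denominator P(high score | easy paper): 0.49×0.93 + 0.65×0.07 = 0.501200
P(strong preparation | high score, easy paper) = 0.045500/0.501200 ≈ 0.0908

Pr[strong preparation | high score, easy paper] ≈ 0.0908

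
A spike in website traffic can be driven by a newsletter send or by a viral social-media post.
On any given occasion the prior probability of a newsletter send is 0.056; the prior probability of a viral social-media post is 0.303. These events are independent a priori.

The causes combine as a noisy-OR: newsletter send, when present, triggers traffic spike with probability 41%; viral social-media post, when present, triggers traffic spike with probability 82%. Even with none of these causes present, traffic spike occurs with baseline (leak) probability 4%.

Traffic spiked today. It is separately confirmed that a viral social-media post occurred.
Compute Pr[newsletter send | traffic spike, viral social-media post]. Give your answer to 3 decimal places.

Under noisy-OR, P(traffic spike | causes) = 1 − (1−0.04)·∏(1−qᵢ) over the active causes.
For the numerator, keep only newsletter send=true terms: 0.898048·0.056 = 0.050291
Normalizer over all consistent configurations: 0.8272·0.944 + 0.898048·0.056 = 0.831168
P(newsletter send | traffic spike, viral social-media post) = 0.050291/0.831168 ≈ 0.061

Pr[newsletter send | traffic spike, viral social-media post] ≈ 0.061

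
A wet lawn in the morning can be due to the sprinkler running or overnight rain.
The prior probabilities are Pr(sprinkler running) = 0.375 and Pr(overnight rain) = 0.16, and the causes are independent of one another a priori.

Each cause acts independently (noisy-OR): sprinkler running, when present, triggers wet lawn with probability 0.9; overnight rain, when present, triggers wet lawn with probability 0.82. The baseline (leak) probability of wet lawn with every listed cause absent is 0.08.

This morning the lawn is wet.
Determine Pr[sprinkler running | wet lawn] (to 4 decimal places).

Pr[sprinkler running | wet lawn] ≈ 0.7334

Under noisy-OR, P(wet lawn | causes) = 1 − (1−0.08)·∏(1−qᵢ) over the active causes.
Weight on sprinkler running=true, given the evidence: 0.286020 + 0.059006 = 0.345026
Normalizer over all consistent configurations: 0.08*0.625*0.84 + 0.8344*0.625*0.16 + 0.908*0.375*0.84 + 0.98344*0.375*0.16 = 0.470466
Posterior = 0.345026 / 0.470466 ≈ 0.7334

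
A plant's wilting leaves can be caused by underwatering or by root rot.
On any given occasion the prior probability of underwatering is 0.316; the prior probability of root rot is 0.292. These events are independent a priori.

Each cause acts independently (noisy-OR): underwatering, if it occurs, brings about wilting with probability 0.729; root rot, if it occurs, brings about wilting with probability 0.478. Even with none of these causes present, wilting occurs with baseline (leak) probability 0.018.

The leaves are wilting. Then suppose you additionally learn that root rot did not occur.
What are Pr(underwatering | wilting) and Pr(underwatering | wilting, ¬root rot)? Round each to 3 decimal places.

Pr(underwatering | wilting) ≈ 0.697; Pr(underwatering | wilting, ¬root rot) ≈ 0.950

Under noisy-OR, P(wilting | causes) = 1 − (1−0.018)·∏(1−qᵢ) over the active causes.
Weight on underwatering=true, given the evidence: 0.164189 + 0.079454 = 0.243643
Normalizer over all consistent configurations: 0.018·0.684·0.708 + 0.487396·0.684·0.292 + 0.733878·0.316·0.708 + 0.861084·0.316·0.292 = 0.349707
Posterior = 0.243643 / 0.349707 ≈ 0.697

Now also conditioning on root rot≠true:
Weight on underwatering=true, given the evidence: 0.733878×0.316 = 0.231905
Denominator P(wilting | ¬root rot): 0.018×0.684 + 0.733878×0.316 = 0.244217
Posterior = 0.231905 / 0.244217 ≈ 0.950
Ruling out root rot raises the posterior on underwatering — the flip side of explaining away.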